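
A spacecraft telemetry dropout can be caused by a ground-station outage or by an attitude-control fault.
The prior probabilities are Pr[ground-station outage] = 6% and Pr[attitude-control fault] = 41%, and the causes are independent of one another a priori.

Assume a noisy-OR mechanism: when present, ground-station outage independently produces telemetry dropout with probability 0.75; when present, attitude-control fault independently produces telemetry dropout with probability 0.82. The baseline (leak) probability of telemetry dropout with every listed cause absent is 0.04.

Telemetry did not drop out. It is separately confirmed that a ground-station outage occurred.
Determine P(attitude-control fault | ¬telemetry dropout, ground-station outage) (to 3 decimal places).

Under noisy-OR, P(telemetry dropout | causes) = 1 − (1−0.04)·∏(1−qᵢ) over the active causes.
By total probability over both values of attitude-control fault:
  P(¬telemetry dropout | ground-station outage) = 0.24*0.59 + 0.0432*0.41
        = 0.141600 + 0.017712 = 0.159312
Configurations with attitude-control fault contribute 0.017712, so
  P(attitude-control fault | ¬telemetry dropout, ground-station outage) = 0.017712 / 0.159312 ≈ 0.111

P(attitude-control fault | ¬telemetry dropout, ground-station outage) ≈ 0.111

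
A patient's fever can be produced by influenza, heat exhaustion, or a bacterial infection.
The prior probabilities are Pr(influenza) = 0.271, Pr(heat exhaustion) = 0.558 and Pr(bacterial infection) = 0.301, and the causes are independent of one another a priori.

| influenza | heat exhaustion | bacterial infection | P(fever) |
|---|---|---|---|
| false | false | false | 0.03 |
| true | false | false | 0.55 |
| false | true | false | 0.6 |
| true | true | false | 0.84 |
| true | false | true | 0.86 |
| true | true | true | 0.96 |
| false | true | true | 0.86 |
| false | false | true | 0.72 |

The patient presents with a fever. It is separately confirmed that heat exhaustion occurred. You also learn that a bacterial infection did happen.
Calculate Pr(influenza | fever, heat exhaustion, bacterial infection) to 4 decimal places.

Pr(influenza | fever, heat exhaustion, bacterial infection) ≈ 0.2933

P(fever | heat exhaustion, bacterial infection) = 0.86*0.729 + 0.96*0.271 = 0.626940 + 0.260160 = 0.887100
Restricting to configurations with influenza present: 0.96*0.271 = 0.260160.
So P(influenza | fever, heat exhaustion, bacterial infection) = 0.260160/0.887100 ≈ 0.2933.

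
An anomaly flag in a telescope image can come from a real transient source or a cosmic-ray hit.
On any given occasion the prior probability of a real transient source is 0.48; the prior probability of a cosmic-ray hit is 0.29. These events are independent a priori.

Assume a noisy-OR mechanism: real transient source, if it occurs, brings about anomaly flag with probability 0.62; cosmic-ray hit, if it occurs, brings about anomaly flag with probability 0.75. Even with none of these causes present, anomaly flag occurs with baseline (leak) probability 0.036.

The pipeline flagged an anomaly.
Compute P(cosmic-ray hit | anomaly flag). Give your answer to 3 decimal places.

Under noisy-OR, P(anomaly flag | causes) = 1 − (1−0.036)·∏(1−qᵢ) over the active causes.
By total probability over the 4 (real transient source, cosmic-ray hit) configurations:
  P(anomaly flag) = 0.036×0.52×0.71 + 0.759×0.52×0.29 + 0.63368×0.48×0.71 + 0.90842×0.48×0.29
        = 0.013291 + 0.114457 + 0.215958 + 0.126452 = 0.470158
Keeping only the cosmic-ray hit-present terms gives 0.240909, so
  P(cosmic-ray hit | anomaly flag) = 0.240909 / 0.470158 ≈ 0.512

P(cosmic-ray hit | anomaly flag) ≈ 0.512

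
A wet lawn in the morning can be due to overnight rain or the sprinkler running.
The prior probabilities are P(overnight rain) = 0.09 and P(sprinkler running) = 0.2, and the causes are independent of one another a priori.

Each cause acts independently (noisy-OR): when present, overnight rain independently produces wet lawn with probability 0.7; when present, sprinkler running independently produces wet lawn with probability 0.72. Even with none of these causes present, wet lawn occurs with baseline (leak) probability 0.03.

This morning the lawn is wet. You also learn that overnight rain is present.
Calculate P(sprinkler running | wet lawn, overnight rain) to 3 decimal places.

Under noisy-OR, P(wet lawn | causes) = 1 − (1−0.03)·∏(1−qᵢ) over the active causes.
Enumerate both values of sprinkler running and weight by the priors:
  P(wet lawn | overnight rain) = 0.709*0.8 + 0.91852*0.2
        = 0.567200 + 0.183704 = 0.750904
Keeping only the sprinkler running-present terms gives 0.183704, so
  P(sprinkler running | wet lawn, overnight rain) = 0.183704 / 0.750904 ≈ 0.245

P(sprinkler running | wet lawn, overnight rain) ≈ 0.245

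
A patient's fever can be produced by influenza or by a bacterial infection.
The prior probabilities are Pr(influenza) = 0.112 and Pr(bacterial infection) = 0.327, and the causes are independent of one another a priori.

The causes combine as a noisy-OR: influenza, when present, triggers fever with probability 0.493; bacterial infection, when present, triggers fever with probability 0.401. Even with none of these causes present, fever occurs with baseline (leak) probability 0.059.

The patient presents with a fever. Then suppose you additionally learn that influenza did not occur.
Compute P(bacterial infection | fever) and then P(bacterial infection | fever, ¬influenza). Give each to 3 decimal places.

Under noisy-OR, P(fever | causes) = 1 − (1−0.059)·∏(1−qᵢ) over the active causes.
P(fever) = 0.059·0.888·0.673 + 0.436341·0.888·0.327 + 0.522913·0.112·0.673 + 0.714225·0.112·0.327 = 0.035260 + 0.126703 + 0.039415 + 0.026158 = 0.227536
Restricting to configurations with bacterial infection present: 0.126703 + 0.026158 = 0.152861.
Hence the posterior is 0.152861/0.227536 ≈ 0.672.

With the extra evidence:
By total probability over both values of bacterial infection:
  P(fever | ¬influenza) = 0.059×0.673 + 0.436341×0.327
        = 0.039707 + 0.142684 = 0.182391
The terms with bacterial infection present sum to 0.142684, so
  P(bacterial infection | fever, ¬influenza) = 0.142684 / 0.182391 ≈ 0.782
Ruling out influenza raises the posterior on bacterial infection — the flip side of explaining away.

P(bacterial infection | fever) ≈ 0.672; P(bacterial infection | fever, ¬influenza) ≈ 0.782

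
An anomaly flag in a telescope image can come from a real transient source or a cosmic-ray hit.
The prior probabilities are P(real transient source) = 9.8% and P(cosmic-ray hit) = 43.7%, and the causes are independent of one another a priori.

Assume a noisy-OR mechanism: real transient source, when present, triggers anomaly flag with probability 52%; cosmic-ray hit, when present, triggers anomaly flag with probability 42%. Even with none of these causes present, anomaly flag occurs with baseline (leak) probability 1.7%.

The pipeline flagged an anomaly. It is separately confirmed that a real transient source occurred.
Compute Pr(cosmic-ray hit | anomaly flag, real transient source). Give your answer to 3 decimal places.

Under noisy-OR, P(anomaly flag | causes) = 1 − (1−0.017)·∏(1−qᵢ) over the active causes.
Weight on cosmic-ray hit=true, given the evidence: 0.726333·0.437 = 0.317408
Normalizer over all consistent configurations: 0.52816·0.563 + 0.726333·0.437 = 0.614762
P(cosmic-ray hit | anomaly flag, real transient source) = 0.317408/0.614762 ≈ 0.516

Pr(cosmic-ray hit | anomaly flag, real transient source) ≈ 0.516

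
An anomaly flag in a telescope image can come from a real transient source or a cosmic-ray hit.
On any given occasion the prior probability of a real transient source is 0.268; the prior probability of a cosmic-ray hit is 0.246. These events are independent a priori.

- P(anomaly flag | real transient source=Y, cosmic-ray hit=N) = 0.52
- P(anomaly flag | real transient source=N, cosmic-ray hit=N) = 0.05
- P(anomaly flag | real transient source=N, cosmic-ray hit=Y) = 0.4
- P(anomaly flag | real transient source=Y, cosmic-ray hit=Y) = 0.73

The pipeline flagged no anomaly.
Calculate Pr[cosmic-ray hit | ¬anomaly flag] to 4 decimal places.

For the numerator, keep only cosmic-ray hit=true terms: 0.108043 + 0.017801 = 0.125844
The normalizing constant is 0.95·0.732·0.754 + 0.6·0.732·0.246 + 0.48·0.268·0.754 + 0.27·0.268·0.246 = 0.747171
Posterior = 0.125844 / 0.747171 ≈ 0.1684

Pr[cosmic-ray hit | ¬anomaly flag] ≈ 0.1684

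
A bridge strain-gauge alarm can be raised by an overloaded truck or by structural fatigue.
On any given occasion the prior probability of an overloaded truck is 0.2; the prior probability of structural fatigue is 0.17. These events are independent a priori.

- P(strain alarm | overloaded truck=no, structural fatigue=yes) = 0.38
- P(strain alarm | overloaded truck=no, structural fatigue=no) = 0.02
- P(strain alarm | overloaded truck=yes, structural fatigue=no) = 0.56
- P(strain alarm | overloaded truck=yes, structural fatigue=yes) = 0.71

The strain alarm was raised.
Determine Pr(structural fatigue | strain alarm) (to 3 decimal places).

P(strain alarm) = 0.02×0.8×0.83 + 0.38×0.8×0.17 + 0.56×0.2×0.83 + 0.71×0.2×0.17 = 0.013280 + 0.051680 + 0.092960 + 0.024140 = 0.182060
Restricting to configurations with structural fatigue present: 0.051680 + 0.024140 = 0.075820.
P(structural fatigue | strain alarm) = 0.075820 / 0.182060 ≈ 0.416

Pr(structural fatigue | strain alarm) ≈ 0.416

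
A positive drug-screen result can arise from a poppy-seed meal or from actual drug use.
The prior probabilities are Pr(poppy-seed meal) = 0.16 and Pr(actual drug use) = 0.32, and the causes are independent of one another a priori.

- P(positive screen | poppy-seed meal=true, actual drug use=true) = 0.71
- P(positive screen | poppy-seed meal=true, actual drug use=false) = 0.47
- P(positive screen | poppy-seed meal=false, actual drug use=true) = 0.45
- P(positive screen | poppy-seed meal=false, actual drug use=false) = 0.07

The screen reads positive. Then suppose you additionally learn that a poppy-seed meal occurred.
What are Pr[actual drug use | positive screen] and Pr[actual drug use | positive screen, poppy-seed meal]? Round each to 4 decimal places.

P(positive screen) = 0.07*0.84*0.68 + 0.45*0.84*0.32 + 0.47*0.16*0.68 + 0.71*0.16*0.32 = 0.039984 + 0.120960 + 0.051136 + 0.036352 = 0.248432
Restricting to configurations with actual drug use present: 0.120960 + 0.036352 = 0.157312.
So P(actual drug use | positive screen) = 0.157312/0.248432 ≈ 0.6332.

Now also conditioning on poppy-seed meal=true:
Weight on actual drug use=true, given the evidence: 0.71*0.32 = 0.227200
Denominator P(positive screen | poppy-seed meal): 0.47*0.68 + 0.71*0.32 = 0.546800
P(actual drug use | positive screen, poppy-seed meal) = 0.227200/0.546800 ≈ 0.4155
— poppy-seed meal explains away the evidence for actual drug use.

Pr[actual drug use | positive screen] ≈ 0.6332; Pr[actual drug use | positive screen, poppy-seed meal] ≈ 0.4155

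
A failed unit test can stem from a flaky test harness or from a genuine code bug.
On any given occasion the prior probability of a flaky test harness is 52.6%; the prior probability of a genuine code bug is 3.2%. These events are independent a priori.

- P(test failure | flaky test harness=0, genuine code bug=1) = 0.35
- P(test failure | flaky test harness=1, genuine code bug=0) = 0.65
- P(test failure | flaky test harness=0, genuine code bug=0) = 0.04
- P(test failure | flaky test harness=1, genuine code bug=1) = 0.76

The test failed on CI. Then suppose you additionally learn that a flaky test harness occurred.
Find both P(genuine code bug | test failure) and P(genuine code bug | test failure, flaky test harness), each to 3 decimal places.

P(genuine code bug | test failure) ≈ 0.049; P(genuine code bug | test failure, flaky test harness) ≈ 0.037

P(test failure) = 0.04×0.474×0.968 + 0.35×0.474×0.032 + 0.65×0.526×0.968 + 0.76×0.526×0.032 = 0.018353 + 0.005309 + 0.330959 + 0.012792 = 0.367413
The genuine code bug-present share is 0.005309 + 0.012792 = 0.018101.
Hence the posterior is 0.018101/0.367413 ≈ 0.049.

With the extra evidence:
Numerator (weight on configurations with genuine code bug): 0.76·0.032 = 0.024320
The normalizing constant is 0.65·0.968 + 0.76·0.032 = 0.653520
Posterior = 0.024320 / 0.653520 ≈ 0.037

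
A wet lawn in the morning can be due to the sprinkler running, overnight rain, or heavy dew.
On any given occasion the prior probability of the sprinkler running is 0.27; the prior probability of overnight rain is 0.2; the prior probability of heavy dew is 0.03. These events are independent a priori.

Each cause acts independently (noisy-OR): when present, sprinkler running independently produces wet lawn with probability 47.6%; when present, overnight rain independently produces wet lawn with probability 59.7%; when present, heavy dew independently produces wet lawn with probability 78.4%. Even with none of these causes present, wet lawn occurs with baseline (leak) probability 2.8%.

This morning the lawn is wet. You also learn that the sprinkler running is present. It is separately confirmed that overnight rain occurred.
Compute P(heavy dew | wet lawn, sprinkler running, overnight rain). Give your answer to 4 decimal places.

P(heavy dew | wet lawn, sprinkler running, overnight rain) ≈ 0.0359

Under noisy-OR, P(wet lawn | causes) = 1 − (1−0.028)·∏(1−qᵢ) over the active causes.
P(wet lawn | sprinkler running, overnight rain) = 0.794741×0.97 + 0.955664×0.03 = 0.770899 + 0.028670 = 0.799569
Of this, 0.028670 comes from 0.955664×0.03 (the heavy dew=true cases).
P(heavy dew | wet lawn, sprinkler running, overnight rain) = 0.028670 / 0.799569 ≈ 0.0359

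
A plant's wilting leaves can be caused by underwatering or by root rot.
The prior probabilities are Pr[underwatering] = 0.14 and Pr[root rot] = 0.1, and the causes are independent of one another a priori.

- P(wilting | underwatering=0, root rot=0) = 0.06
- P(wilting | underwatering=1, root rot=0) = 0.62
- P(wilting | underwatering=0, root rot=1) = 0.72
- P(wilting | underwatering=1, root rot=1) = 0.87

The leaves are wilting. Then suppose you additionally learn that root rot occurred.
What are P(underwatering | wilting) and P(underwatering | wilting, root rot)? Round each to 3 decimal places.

Numerator (weight on configurations with underwatering): 0.078120 + 0.012180 = 0.090300
Denominator P(wilting): 0.06·0.86·0.9 + 0.72·0.86·0.1 + 0.62·0.14·0.9 + 0.87·0.14·0.1 = 0.198660
P(underwatering | wilting) = 0.090300/0.198660 ≈ 0.455

Now condition on the additional information:
Enumerate both values of underwatering and weight by the priors:
  P(wilting | root rot) = 0.72*0.86 + 0.87*0.14
        = 0.619200 + 0.121800 = 0.741000
The terms with underwatering present sum to 0.121800, so
  P(underwatering | wilting, root rot) = 0.121800 / 0.741000 ≈ 0.164
The drop from 0.455 to 0.164 is the explaining-away (discounting) effect.

P(underwatering | wilting) ≈ 0.455; P(underwatering | wilting, root rot) ≈ 0.164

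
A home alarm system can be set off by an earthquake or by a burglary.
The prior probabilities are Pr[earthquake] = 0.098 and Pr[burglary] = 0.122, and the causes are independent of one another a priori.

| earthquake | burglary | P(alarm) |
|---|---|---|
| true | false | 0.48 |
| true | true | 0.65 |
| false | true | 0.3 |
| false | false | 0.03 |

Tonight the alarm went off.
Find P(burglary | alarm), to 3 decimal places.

P(burglary | alarm) ≈ 0.385

P(alarm) = 0.03·0.902·0.878 + 0.3·0.902·0.122 + 0.48·0.098·0.878 + 0.65·0.098·0.122 = 0.023759 + 0.033013 + 0.041301 + 0.007771 = 0.105844
The burglary-present share is 0.033013 + 0.007771 = 0.040784.
So P(burglary | alarm) = 0.040784/0.105844 ≈ 0.385.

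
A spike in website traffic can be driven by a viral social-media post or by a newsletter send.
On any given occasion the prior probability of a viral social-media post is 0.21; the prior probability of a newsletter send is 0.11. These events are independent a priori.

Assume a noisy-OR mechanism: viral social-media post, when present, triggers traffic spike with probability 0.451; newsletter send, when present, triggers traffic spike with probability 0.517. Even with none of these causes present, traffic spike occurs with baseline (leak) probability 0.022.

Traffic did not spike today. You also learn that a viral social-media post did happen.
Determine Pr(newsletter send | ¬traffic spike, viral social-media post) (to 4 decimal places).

Under noisy-OR, P(traffic spike | causes) = 1 − (1−0.022)·∏(1−qᵢ) over the active causes.
Numerator (weight on configurations with newsletter send): 0.259333×0.11 = 0.028527
Normalizer over all consistent configurations: 0.536922×0.89 + 0.259333×0.11 = 0.506388
P(newsletter send | ¬traffic spike, viral social-media post) = 0.028527/0.506388 ≈ 0.0563

Pr(newsletter send | ¬traffic spike, viral social-media post) ≈ 0.0563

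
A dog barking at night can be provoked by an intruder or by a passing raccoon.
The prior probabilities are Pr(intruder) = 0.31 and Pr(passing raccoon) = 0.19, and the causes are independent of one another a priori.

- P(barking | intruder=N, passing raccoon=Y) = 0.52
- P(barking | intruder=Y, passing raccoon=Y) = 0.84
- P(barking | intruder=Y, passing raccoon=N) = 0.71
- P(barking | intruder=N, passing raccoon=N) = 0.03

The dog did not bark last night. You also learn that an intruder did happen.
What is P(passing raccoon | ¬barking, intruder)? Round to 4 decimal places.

P(passing raccoon | ¬barking, intruder) ≈ 0.1146

For the numerator, keep only passing raccoon=true terms: 0.16×0.19 = 0.030400
Denominator P(¬barking | intruder): 0.29×0.81 + 0.16×0.19 = 0.265300
P(passing raccoon | ¬barking, intruder) = 0.030400/0.265300 ≈ 0.1146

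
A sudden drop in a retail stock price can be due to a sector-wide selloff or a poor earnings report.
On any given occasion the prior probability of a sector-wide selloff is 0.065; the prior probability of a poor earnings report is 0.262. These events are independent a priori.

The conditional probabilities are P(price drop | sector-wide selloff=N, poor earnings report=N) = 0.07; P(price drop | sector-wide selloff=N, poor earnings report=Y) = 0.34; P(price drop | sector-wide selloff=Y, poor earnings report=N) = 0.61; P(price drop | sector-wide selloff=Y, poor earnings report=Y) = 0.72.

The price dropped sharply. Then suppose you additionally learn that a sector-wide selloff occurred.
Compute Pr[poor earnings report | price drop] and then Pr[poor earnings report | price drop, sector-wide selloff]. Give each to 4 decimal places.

Pr[poor earnings report | price drop] ≈ 0.5520; Pr[poor earnings report | price drop, sector-wide selloff] ≈ 0.2953

Enumerate the 4 (sector-wide selloff, poor earnings report) configurations and weight by the priors:
  P(price drop) = 0.07·0.935·0.738 + 0.34·0.935·0.262 + 0.61·0.065·0.738 + 0.72·0.065·0.262
        = 0.048302 + 0.083290 + 0.029262 + 0.012262 = 0.173116
Configurations with poor earnings report contribute 0.095552, so
  P(poor earnings report | price drop) = 0.095552 / 0.173116 ≈ 0.5520

With the extra evidence:
Enumerate both values of poor earnings report and weight by the priors:
  P(price drop | sector-wide selloff) = 0.61*0.738 + 0.72*0.262
        = 0.450180 + 0.188640 = 0.638820
The terms with poor earnings report present sum to 0.188640, so
  P(poor earnings report | price drop, sector-wide selloff) = 0.188640 / 0.638820 ≈ 0.2953
This is intercausal reasoning (explaining away): once sector-wide selloff accounts for the price drop, poor earnings report becomes less likely.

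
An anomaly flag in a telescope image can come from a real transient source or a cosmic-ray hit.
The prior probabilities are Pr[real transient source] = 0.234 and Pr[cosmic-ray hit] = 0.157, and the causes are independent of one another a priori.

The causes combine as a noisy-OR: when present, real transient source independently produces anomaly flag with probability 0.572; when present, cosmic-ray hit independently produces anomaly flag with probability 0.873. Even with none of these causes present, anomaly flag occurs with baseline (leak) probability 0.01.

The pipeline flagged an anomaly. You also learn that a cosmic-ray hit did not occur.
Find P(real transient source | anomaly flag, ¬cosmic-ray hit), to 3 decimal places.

P(real transient source | anomaly flag, ¬cosmic-ray hit) ≈ 0.946

Under noisy-OR, P(anomaly flag | causes) = 1 − (1−0.01)·∏(1−qᵢ) over the active causes.
Weight on real transient source=true, given the evidence: 0.57628×0.234 = 0.134850
Denominator P(anomaly flag | ¬cosmic-ray hit): 0.01×0.766 + 0.57628×0.234 = 0.142510
Posterior = 0.134850 / 0.142510 ≈ 0.946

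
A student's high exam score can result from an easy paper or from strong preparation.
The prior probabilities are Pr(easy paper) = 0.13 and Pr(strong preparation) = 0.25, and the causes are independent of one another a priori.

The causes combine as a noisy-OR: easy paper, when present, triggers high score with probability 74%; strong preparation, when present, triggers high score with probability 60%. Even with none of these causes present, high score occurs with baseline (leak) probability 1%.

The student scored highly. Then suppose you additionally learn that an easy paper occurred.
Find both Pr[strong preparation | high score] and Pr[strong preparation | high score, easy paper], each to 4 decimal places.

Pr[strong preparation | high score] ≈ 0.6704; Pr[strong preparation | high score, easy paper] ≈ 0.2871

Under noisy-OR, P(high score | causes) = 1 − (1−0.01)·∏(1−qᵢ) over the active causes.
P(high score) = 0.01*0.87*0.75 + 0.604*0.87*0.25 + 0.7426*0.13*0.75 + 0.89704*0.13*0.25 = 0.006525 + 0.131370 + 0.072404 + 0.029154 = 0.239453
The strong preparation-present share is 0.131370 + 0.029154 = 0.160524.
Hence the posterior is 0.160524/0.239453 ≈ 0.6704.

With the extra evidence:
By total probability over both values of strong preparation:
  P(high score | easy paper) = 0.7426·0.75 + 0.89704·0.25
        = 0.556950 + 0.224260 = 0.781210
Configurations with strong preparation contribute 0.224260, so
  P(strong preparation | high score, easy paper) = 0.224260 / 0.781210 ≈ 0.2871
Conditioning on easy paper lowers the posterior on strong preparation: the classic explaining-away effect in a common-effect structure.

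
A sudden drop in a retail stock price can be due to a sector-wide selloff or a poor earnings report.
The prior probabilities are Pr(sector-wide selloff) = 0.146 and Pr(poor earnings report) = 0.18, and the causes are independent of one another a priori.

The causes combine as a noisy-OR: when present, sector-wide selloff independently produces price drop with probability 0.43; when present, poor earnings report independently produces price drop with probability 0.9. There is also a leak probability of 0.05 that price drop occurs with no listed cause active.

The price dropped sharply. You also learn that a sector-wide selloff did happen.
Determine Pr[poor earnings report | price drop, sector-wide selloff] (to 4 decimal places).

Pr[poor earnings report | price drop, sector-wide selloff] ≈ 0.3117

Under noisy-OR, P(price drop | causes) = 1 − (1−0.05)·∏(1−qᵢ) over the active causes.
For the numerator, keep only poor earnings report=true terms: 0.94585*0.18 = 0.170253
The normalizing constant is 0.4585*0.82 + 0.94585*0.18 = 0.546223
Posterior = 0.170253 / 0.546223 ≈ 0.3117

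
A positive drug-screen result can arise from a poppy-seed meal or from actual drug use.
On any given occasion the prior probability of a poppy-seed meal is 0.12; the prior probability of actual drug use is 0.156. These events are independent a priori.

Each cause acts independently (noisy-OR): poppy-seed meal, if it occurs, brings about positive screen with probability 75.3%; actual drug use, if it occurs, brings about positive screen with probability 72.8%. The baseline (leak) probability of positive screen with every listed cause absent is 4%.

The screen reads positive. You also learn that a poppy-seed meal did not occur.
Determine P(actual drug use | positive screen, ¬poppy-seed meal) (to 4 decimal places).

Under noisy-OR, P(positive screen | causes) = 1 − (1−0.04)·∏(1−qᵢ) over the active causes.
P(positive screen | ¬poppy-seed meal) = 0.04*0.844 + 0.73888*0.156 = 0.033760 + 0.115265 = 0.149025
Restricting to configurations with actual drug use present: 0.73888*0.156 = 0.115265.
So P(actual drug use | positive screen, ¬poppy-seed meal) = 0.115265/0.149025 ≈ 0.7735.

P(actual drug use | positive screen, ¬poppy-seed meal) ≈ 0.7735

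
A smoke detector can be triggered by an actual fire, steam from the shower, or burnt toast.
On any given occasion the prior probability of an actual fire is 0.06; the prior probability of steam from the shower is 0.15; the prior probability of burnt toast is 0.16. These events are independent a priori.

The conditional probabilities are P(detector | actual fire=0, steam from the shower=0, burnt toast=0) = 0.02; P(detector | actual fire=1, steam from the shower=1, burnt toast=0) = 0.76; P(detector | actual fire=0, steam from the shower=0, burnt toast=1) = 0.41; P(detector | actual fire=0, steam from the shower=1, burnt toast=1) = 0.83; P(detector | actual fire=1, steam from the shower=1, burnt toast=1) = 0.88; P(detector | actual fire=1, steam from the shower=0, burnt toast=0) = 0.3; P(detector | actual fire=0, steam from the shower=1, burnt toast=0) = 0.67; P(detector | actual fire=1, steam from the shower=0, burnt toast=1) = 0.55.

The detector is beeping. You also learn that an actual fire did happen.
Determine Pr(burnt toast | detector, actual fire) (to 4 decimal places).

P(detector | actual fire) = 0.3*0.85*0.84 + 0.55*0.85*0.16 + 0.76*0.15*0.84 + 0.88*0.15*0.16 = 0.214200 + 0.074800 + 0.095760 + 0.021120 = 0.405880
Of this, 0.095920 comes from 0.074800 + 0.021120 (the burnt toast=true cases).
Hence the posterior is 0.095920/0.405880 ≈ 0.2363.

Pr(burnt toast | detector, actual fire) ≈ 0.2363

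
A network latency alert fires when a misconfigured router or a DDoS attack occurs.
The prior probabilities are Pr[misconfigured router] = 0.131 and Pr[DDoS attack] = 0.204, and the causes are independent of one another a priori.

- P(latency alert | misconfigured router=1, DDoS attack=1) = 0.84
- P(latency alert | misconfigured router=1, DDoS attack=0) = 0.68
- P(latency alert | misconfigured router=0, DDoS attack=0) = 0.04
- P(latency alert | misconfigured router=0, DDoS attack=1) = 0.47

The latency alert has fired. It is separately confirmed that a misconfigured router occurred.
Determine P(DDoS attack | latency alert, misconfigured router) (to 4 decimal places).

P(DDoS attack | latency alert, misconfigured router) ≈ 0.2405

Sum P(latency alert|·) weighted by the priors over both values of DDoS attack:
  P(latency alert | misconfigured router) = 0.68*0.796 + 0.84*0.204
        = 0.541280 + 0.171360 = 0.712640
Keeping only the DDoS attack-present terms gives 0.171360, so
  P(DDoS attack | latency alert, misconfigured router) = 0.171360 / 0.712640 ≈ 0.2405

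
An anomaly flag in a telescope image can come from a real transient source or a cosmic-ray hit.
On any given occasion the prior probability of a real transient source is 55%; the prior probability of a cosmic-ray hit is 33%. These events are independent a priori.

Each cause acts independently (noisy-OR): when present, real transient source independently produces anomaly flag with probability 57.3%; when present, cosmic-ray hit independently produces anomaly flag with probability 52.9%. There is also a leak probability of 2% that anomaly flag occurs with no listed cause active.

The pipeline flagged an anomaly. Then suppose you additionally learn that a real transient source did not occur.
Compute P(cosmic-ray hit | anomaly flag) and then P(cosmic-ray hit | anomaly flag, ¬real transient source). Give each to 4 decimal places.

Under noisy-OR, P(anomaly flag | causes) = 1 − (1−0.02)·∏(1−qᵢ) over the active causes.
Sum P(anomaly flag|·) weighted by the priors over the 4 (real transient source, cosmic-ray hit) configurations:
  P(anomaly flag) = 0.02*0.45*0.67 + 0.53842*0.45*0.33 + 0.58154*0.55*0.67 + 0.802905*0.55*0.33
        = 0.006030 + 0.079955 + 0.214297 + 0.145727 = 0.446009
The terms with cosmic-ray hit present sum to 0.225682, so
  P(cosmic-ray hit | anomaly flag) = 0.225682 / 0.446009 ≈ 0.5060

Now condition on the additional information:
P(anomaly flag | ¬real transient source) = 0.02×0.67 + 0.53842×0.33 = 0.013400 + 0.177679 = 0.191079
The cosmic-ray hit-present share is 0.53842×0.33 = 0.177679.
So P(cosmic-ray hit | anomaly flag, ¬real transient source) = 0.177679/0.191079 ≈ 0.9299.
With real transient source excluded, cosmic-ray hit must carry more of the explanatory weight for the anomaly flag.

P(cosmic-ray hit | anomaly flag) ≈ 0.5060; P(cosmic-ray hit | anomaly flag, ¬real transient source) ≈ 0.9299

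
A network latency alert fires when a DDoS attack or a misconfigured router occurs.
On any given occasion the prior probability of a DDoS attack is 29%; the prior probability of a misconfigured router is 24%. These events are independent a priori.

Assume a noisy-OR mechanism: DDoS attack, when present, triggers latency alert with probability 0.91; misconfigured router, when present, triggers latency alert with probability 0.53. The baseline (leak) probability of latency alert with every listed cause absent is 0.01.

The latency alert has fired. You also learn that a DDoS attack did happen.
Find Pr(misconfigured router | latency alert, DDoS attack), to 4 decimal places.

Under noisy-OR, P(latency alert | causes) = 1 − (1−0.01)·∏(1−qᵢ) over the active causes.
P(latency alert | DDoS attack) = 0.9109·0.76 + 0.958123·0.24 = 0.692284 + 0.229950 = 0.922234
Restricting to configurations with misconfigured router present: 0.958123·0.24 = 0.229950.
P(misconfigured router | latency alert, DDoS attack) = 0.229950 / 0.922234 ≈ 0.2493

Pr(misconfigured router | latency alert, DDoS attack) ≈ 0.2493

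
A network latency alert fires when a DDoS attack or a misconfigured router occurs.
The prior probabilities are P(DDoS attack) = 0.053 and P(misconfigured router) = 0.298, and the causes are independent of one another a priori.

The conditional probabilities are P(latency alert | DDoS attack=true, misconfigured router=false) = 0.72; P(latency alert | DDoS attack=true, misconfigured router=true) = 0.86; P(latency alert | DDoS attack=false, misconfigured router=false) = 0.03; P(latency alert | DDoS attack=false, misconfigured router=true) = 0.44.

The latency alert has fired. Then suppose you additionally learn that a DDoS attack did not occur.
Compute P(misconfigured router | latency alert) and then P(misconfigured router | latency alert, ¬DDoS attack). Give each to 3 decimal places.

P(misconfigured router | latency alert) ≈ 0.747; P(misconfigured router | latency alert, ¬DDoS attack) ≈ 0.862

Enumerate the 4 (DDoS attack, misconfigured router) configurations and weight by the priors:
  P(latency alert) = 0.03·0.947·0.702 + 0.44·0.947·0.298 + 0.72·0.053·0.702 + 0.86·0.053·0.298
        = 0.019944 + 0.124171 + 0.026788 + 0.013583 = 0.184486
The terms with misconfigured router present sum to 0.137754, so
  P(misconfigured router | latency alert) = 0.137754 / 0.184486 ≈ 0.747

Now also conditioning on DDoS attack≠true:
P(latency alert | ¬DDoS attack) = 0.03*0.702 + 0.44*0.298 = 0.021060 + 0.131120 = 0.152180
The misconfigured router-present share is 0.44*0.298 = 0.131120.
So P(misconfigured router | latency alert, ¬DDoS attack) = 0.131120/0.152180 ≈ 0.862.
Ruling out DDoS attack raises the posterior on misconfigured router — the flip side of explaining away.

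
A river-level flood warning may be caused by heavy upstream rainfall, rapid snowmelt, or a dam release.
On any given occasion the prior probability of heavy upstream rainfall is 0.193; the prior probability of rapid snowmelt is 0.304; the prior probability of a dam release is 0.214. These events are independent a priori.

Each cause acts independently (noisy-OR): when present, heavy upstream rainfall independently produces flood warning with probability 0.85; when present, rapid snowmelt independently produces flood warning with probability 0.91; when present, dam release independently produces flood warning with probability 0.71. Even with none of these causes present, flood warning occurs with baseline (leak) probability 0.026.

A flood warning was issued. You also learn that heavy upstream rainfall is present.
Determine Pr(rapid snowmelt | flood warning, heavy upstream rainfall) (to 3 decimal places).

Under noisy-OR, P(flood warning | causes) = 1 − (1−0.026)·∏(1−qᵢ) over the active causes.
Enumerate the 4 (rapid snowmelt, dam release) configurations and weight by the priors:
  P(flood warning | heavy upstream rainfall) = 0.8539×0.696×0.786 + 0.957631×0.696×0.214 + 0.986851×0.304×0.786 + 0.996187×0.304×0.214
        = 0.467131 + 0.142633 + 0.235802 + 0.064808 = 0.910374
The terms with rapid snowmelt present sum to 0.300610, so
  P(rapid snowmelt | flood warning, heavy upstream rainfall) = 0.300610 / 0.910374 ≈ 0.330

Pr(rapid snowmelt | flood warning, heavy upstream rainfall) ≈ 0.330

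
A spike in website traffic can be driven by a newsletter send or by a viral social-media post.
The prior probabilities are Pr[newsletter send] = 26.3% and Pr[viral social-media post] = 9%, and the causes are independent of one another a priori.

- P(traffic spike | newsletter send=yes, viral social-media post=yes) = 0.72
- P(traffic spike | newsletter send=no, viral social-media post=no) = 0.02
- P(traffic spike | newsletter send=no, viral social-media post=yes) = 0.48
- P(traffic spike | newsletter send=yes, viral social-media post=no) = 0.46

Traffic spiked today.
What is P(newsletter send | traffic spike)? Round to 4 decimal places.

P(traffic spike) = 0.02·0.737·0.91 + 0.48·0.737·0.09 + 0.46·0.263·0.91 + 0.72·0.263·0.09 = 0.013413 + 0.031838 + 0.110092 + 0.017042 = 0.172385
Restricting to configurations with newsletter send present: 0.110092 + 0.017042 = 0.127134.
So P(newsletter send | traffic spike) = 0.127134/0.172385 ≈ 0.7375.

P(newsletter send | traffic spike) ≈ 0.7375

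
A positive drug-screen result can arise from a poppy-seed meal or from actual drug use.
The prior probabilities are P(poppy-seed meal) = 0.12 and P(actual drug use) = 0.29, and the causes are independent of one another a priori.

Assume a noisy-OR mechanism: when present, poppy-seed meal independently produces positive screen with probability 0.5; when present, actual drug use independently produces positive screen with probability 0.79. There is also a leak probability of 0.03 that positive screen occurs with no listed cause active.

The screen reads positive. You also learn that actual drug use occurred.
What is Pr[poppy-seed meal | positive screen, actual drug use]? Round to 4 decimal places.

Pr[poppy-seed meal | positive screen, actual drug use] ≈ 0.1333

Under noisy-OR, P(positive screen | causes) = 1 − (1−0.03)·∏(1−qᵢ) over the active causes.
Enumerate both values of poppy-seed meal and weight by the priors:
  P(positive screen | actual drug use) = 0.7963*0.88 + 0.89815*0.12
        = 0.700744 + 0.107778 = 0.808522
Keeping only the poppy-seed meal-present terms gives 0.107778, so
  P(poppy-seed meal | positive screen, actual drug use) = 0.107778 / 0.808522 ≈ 0.1333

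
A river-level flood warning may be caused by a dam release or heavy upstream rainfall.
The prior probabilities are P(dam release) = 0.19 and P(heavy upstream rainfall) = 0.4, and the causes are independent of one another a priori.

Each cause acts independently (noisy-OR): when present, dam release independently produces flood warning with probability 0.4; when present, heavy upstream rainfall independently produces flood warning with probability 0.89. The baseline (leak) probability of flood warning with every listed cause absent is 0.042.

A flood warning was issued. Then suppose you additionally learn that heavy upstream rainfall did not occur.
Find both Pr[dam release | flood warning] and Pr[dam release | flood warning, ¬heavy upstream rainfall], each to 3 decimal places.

Pr[dam release | flood warning] ≈ 0.278; Pr[dam release | flood warning, ¬heavy upstream rainfall] ≈ 0.704

Under noisy-OR, P(flood warning | causes) = 1 − (1−0.042)·∏(1−qᵢ) over the active causes.
P(flood warning) = 0.042·0.81·0.6 + 0.89462·0.81·0.4 + 0.4252·0.19·0.6 + 0.936772·0.19·0.4 = 0.020412 + 0.289857 + 0.048473 + 0.071195 = 0.429937
The dam release-present share is 0.048473 + 0.071195 = 0.119668.
P(dam release | flood warning) = 0.119668 / 0.429937 ≈ 0.278

With the extra evidence:
Weight on dam release=true, given the evidence: 0.4252*0.19 = 0.080788
Normalizer over all consistent configurations: 0.042*0.81 + 0.4252*0.19 = 0.114808
Posterior = 0.080788 / 0.114808 ≈ 0.704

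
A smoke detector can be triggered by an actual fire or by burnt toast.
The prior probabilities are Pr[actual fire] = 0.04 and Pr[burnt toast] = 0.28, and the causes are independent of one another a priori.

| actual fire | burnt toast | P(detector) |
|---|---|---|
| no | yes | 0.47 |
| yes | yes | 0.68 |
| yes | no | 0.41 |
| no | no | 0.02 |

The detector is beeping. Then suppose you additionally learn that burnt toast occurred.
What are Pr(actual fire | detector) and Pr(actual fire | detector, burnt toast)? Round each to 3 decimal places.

Weight on actual fire=true, given the evidence: 0.011808 + 0.007616 = 0.019424
The normalizing constant is 0.02×0.96×0.72 + 0.47×0.96×0.28 + 0.41×0.04×0.72 + 0.68×0.04×0.28 = 0.159584
P(actual fire | detector) = 0.019424/0.159584 ≈ 0.122

With the extra evidence:
Numerator (weight on configurations with actual fire): 0.68·0.04 = 0.027200
Normalizer over all consistent configurations: 0.47·0.96 + 0.68·0.04 = 0.478400
P(actual fire | detector, burnt toast) = 0.027200/0.478400 ≈ 0.057

Pr(actual fire | detector) ≈ 0.122; Pr(actual fire | detector, burnt toast) ≈ 0.057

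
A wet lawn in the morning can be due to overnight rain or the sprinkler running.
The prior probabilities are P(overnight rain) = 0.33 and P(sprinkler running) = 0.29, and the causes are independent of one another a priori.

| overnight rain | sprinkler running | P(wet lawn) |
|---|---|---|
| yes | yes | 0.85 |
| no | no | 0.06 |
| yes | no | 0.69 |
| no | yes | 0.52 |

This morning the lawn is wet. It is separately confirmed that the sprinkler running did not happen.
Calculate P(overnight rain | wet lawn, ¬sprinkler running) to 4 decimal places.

P(overnight rain | wet lawn, ¬sprinkler running) ≈ 0.8499

By total probability over both values of overnight rain:
  P(wet lawn | ¬sprinkler running) = 0.06×0.67 + 0.69×0.33
        = 0.040200 + 0.227700 = 0.267900
The terms with overnight rain present sum to 0.227700, so
  P(overnight rain | wet lawn, ¬sprinkler running) = 0.227700 / 0.267900 ≈ 0.8499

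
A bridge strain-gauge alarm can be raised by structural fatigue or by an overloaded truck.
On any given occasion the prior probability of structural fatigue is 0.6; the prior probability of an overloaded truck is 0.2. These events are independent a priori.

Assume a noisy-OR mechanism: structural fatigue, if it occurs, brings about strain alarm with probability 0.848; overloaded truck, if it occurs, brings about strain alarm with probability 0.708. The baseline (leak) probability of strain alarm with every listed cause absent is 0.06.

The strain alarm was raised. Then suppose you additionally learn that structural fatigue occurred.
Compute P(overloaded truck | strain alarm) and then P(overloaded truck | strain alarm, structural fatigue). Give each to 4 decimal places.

Under noisy-OR, P(strain alarm | causes) = 1 − (1−0.06)·∏(1−qᵢ) over the active causes.
Sum P(strain alarm|·) weighted by the priors over the 4 (structural fatigue, overloaded truck) configurations:
  P(strain alarm) = 0.06×0.4×0.8 + 0.72552×0.4×0.2 + 0.85712×0.6×0.8 + 0.958279×0.6×0.2
        = 0.019200 + 0.058042 + 0.411418 + 0.114993 = 0.603653
The terms with overloaded truck present sum to 0.173035, so
  P(overloaded truck | strain alarm) = 0.173035 / 0.603653 ≈ 0.2866

Now also conditioning on structural fatigue=true:
Sum P(strain alarm|·) weighted by the priors over both values of overloaded truck:
  P(strain alarm | structural fatigue) = 0.85712×0.8 + 0.958279×0.2
        = 0.685696 + 0.191656 = 0.877352
Keeping only the overloaded truck-present terms gives 0.191656, so
  P(overloaded truck | strain alarm, structural fatigue) = 0.191656 / 0.877352 ≈ 0.2184

P(overloaded truck | strain alarm) ≈ 0.2866; P(overloaded truck | strain alarm, structural fatigue) ≈ 0.2184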